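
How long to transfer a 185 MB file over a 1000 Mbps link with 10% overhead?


Effective throughput = 1000 * (1 - 10/100) = 900 Mbps
File size in Mb = 185 * 8 = 1480 Mb
Time = 1480 / 900
Time = 1.6444 seconds


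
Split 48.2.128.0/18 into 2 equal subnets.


New prefix = 18 + 1 = 19
Each subnet has 8192 addresses
  48.2.128.0/19
  48.2.160.0/19
Subnets: 48.2.128.0/19, 48.2.160.0/19


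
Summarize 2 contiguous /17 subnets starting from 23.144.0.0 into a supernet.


Original prefix: /17
Number of subnets: 2 = 2^1
New prefix = 17 - 1 = 16
Supernet: 23.144.0.0/16


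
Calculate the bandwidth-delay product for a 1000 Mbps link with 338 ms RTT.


BDP = bandwidth * RTT
= 1000 Mbps * 338 ms
= 1000 * 1e6 * 338 / 1000 bits
= 338000000 bits
= 42250000 bytes
= 41259.7656 KB
BDP = 338000000 bits (42250000 bytes)


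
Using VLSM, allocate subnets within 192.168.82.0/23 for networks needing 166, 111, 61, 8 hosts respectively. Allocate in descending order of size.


166 hosts -> /24 (254 usable): 192.168.82.0/24
111 hosts -> /25 (126 usable): 192.168.83.0/25
61 hosts -> /26 (62 usable): 192.168.83.128/26
8 hosts -> /28 (14 usable): 192.168.83.192/28
Allocation: 192.168.82.0/24 (166 hosts, 254 usable); 192.168.83.0/25 (111 hosts, 126 usable); 192.168.83.128/26 (61 hosts, 62 usable); 192.168.83.192/28 (8 hosts, 14 usable)


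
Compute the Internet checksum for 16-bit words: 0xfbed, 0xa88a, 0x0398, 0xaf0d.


Sum all words (with carry folding):
+ 0xfbed = 0xfbed
+ 0xa88a = 0xa478
+ 0x0398 = 0xa810
+ 0xaf0d = 0x571e
One's complement: ~0x571e
Checksum = 0xa8e1


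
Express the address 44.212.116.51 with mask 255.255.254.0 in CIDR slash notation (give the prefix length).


Binary: 11111111.11111111.11111110.00000000
Count leading 1s
Prefix: /23


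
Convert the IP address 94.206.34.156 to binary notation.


94 = 01011110
206 = 11001110
34 = 00100010
156 = 10011100
Binary: 01011110.11001110.00100010.10011100


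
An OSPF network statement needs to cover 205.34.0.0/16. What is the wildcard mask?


Subnet mask: 255.255.0.0
Wildcard = 255.255.255.255 - subnet mask
255 - 255 = 0
255 - 255 = 0
255 - 0 = 255
255 - 0 = 255
Wildcard: 0.0.255.255


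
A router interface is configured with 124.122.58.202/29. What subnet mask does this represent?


/29 means 29 network bits, 3 host bits
Binary: 11111111111111111111111111111000
Mask: 255.255.255.248


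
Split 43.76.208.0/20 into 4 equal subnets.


New prefix = 20 + 2 = 22
Each subnet has 1024 addresses
  43.76.208.0/22
  43.76.212.0/22
  43.76.216.0/22
  43.76.220.0/22
Subnets: 43.76.208.0/22, 43.76.212.0/22, 43.76.216.0/22, 43.76.220.0/22


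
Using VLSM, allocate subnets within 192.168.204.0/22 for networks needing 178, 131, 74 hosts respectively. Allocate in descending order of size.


178 hosts -> /24 (254 usable): 192.168.204.0/24
131 hosts -> /24 (254 usable): 192.168.205.0/24
74 hosts -> /25 (126 usable): 192.168.206.0/25
Allocation: 192.168.204.0/24 (178 hosts, 254 usable); 192.168.205.0/24 (131 hosts, 254 usable); 192.168.206.0/25 (74 hosts, 126 usable)


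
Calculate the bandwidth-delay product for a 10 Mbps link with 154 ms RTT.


BDP = bandwidth * RTT
= 10 Mbps * 154 ms
= 10 * 1e6 * 154 / 1000 bits
= 1540000 bits
= 192500 bytes
= 187.9883 KB
BDP = 1540000 bits (192500 bytes)


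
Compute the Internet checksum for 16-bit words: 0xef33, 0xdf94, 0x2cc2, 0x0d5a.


Sum all words (with carry folding):
+ 0xef33 = 0xef33
+ 0xdf94 = 0xcec8
+ 0x2cc2 = 0xfb8a
+ 0x0d5a = 0x08e5
One's complement: ~0x08e5
Checksum = 0xf71a


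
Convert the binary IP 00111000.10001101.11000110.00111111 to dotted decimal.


00111000 = 56
10001101 = 141
11000110 = 198
00111111 = 63
IP: 56.141.198.63


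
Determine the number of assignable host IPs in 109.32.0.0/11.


Host bits = 32 - 11 = 21
Total addresses = 2^21 = 2097152
Usable = total - 2 (network and broadcast)
Usable hosts: 2097150


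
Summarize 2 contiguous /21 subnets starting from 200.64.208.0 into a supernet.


Original prefix: /21
Number of subnets: 2 = 2^1
New prefix = 21 - 1 = 20
Supernet: 200.64.208.0/20


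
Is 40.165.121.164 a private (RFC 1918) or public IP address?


RFC 1918 private ranges:
  10.0.0.0/8 (10.0.0.0 - 10.255.255.255)
  172.16.0.0/12 (172.16.0.0 - 172.31.255.255)
  192.168.0.0/16 (192.168.0.0 - 192.168.255.255)
Public (not in any RFC 1918 range)


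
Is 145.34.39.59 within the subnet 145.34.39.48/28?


Subnet network: 145.34.39.48
Test IP AND mask: 145.34.39.48
Yes, 145.34.39.59 is in 145.34.39.48/28


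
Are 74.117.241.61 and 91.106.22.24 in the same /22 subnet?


Mask: 255.255.252.0
74.117.241.61 AND mask = 74.117.240.0
91.106.22.24 AND mask = 91.106.20.0
No, different subnets (74.117.240.0 vs 91.106.20.0)


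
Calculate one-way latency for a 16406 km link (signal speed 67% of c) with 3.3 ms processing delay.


Speed = 0.67 * 3e5 km/s = 201000 km/s
Propagation delay = 16406 / 201000 = 0.0816 s = 81.6219 ms
Processing delay = 3.3 ms
Total one-way latency = 84.9219 ms


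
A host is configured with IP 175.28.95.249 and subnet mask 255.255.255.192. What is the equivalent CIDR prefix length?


Binary: 11111111.11111111.11111111.11000000
Count leading 1s
Prefix: /26


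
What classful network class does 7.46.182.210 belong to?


First octet: 7
Binary: 00000111
0xxxxxxx -> Class A (1-126)
Class A, default mask 255.0.0.0 (/8)


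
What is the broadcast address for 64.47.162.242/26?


Network: 64.47.162.192/26
Host bits = 6
Set all host bits to 1:
Broadcast: 64.47.162.255


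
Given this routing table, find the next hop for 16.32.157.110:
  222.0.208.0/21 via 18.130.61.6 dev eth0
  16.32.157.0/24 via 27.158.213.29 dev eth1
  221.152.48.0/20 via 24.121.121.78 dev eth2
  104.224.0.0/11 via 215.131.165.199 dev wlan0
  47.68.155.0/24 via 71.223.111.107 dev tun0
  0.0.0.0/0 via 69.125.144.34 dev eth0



Longest prefix match for 16.32.157.110:
  /21 222.0.208.0: no
  /24 16.32.157.0: MATCH
  /20 221.152.48.0: no
  /11 104.224.0.0: no
  /24 47.68.155.0: no
  /0 0.0.0.0: MATCH
Selected: next-hop 27.158.213.29 via eth1 (matched /24)


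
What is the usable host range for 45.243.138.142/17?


Network: 45.243.128.0
Broadcast: 45.243.255.255
First usable = network + 1
Last usable = broadcast - 1
Range: 45.243.128.1 to 45.243.255.254


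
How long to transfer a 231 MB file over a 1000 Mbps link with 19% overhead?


Effective throughput = 1000 * (1 - 19/100) = 810 Mbps
File size in Mb = 231 * 8 = 1848 Mb
Time = 1848 / 810
Time = 2.2815 seconds


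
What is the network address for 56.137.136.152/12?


IP:   00111000.10001001.10001000.10011000
Mask: 11111111.11110000.00000000.00000000
AND operation:
Net:  00111000.10000000.00000000.00000000
Network: 56.128.0.0/12


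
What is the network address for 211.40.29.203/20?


IP:   11010011.00101000.00011101.11001011
Mask: 11111111.11111111.11110000.00000000
AND operation:
Net:  11010011.00101000.00010000.00000000
Network: 211.40.16.0/20


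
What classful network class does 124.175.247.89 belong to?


First octet: 124
Binary: 01111100
0xxxxxxx -> Class A (1-126)
Class A, default mask 255.0.0.0 (/8)


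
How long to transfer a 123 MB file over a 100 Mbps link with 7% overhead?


Effective throughput = 100 * (1 - 7/100) = 93 Mbps
File size in Mb = 123 * 8 = 984 Mb
Time = 984 / 93
Time = 10.5806 seconds


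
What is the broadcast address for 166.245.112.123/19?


Network: 166.245.96.0/19
Host bits = 13
Set all host bits to 1:
Broadcast: 166.245.127.255


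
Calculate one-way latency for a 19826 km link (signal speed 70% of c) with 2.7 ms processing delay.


Speed = 0.7 * 3e5 km/s = 210000 km/s
Propagation delay = 19826 / 210000 = 0.0944 s = 94.4095 ms
Processing delay = 2.7 ms
Total one-way latency = 97.1095 ms


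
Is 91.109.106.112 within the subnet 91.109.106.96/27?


Subnet network: 91.109.106.96
Test IP AND mask: 91.109.106.96
Yes, 91.109.106.112 is in 91.109.106.96/27


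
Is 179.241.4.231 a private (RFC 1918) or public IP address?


RFC 1918 private ranges:
  10.0.0.0/8 (10.0.0.0 - 10.255.255.255)
  172.16.0.0/12 (172.16.0.0 - 172.31.255.255)
  192.168.0.0/16 (192.168.0.0 - 192.168.255.255)
Public (not in any RFC 1918 range)


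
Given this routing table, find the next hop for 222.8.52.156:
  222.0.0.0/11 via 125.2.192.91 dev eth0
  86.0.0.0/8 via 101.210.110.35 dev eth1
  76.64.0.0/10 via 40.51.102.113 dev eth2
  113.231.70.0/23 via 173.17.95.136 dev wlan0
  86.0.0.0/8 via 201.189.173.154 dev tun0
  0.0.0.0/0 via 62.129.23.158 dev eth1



Longest prefix match for 222.8.52.156:
  /11 222.0.0.0: MATCH
  /8 86.0.0.0: no
  /10 76.64.0.0: no
  /23 113.231.70.0: no
  /8 86.0.0.0: no
  /0 0.0.0.0: MATCH
Selected: next-hop 125.2.192.91 via eth0 (matched /11)


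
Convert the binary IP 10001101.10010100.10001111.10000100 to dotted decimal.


10001101 = 141
10010100 = 148
10001111 = 143
10000100 = 132
IP: 141.148.143.132


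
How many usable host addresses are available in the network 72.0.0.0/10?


Host bits = 32 - 10 = 22
Total addresses = 2^22 = 4194304
Usable = total - 2 (network and broadcast)
Usable hosts: 4194302


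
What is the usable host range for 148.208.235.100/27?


Network: 148.208.235.96
Broadcast: 148.208.235.127
First usable = network + 1
Last usable = broadcast - 1
Range: 148.208.235.97 to 148.208.235.126


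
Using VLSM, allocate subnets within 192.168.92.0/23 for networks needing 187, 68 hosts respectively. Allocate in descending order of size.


187 hosts -> /24 (254 usable): 192.168.92.0/24
68 hosts -> /25 (126 usable): 192.168.93.0/25
Allocation: 192.168.92.0/24 (187 hosts, 254 usable); 192.168.93.0/25 (68 hosts, 126 usable)


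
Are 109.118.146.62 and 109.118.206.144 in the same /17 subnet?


Mask: 255.255.128.0
109.118.146.62 AND mask = 109.118.128.0
109.118.206.144 AND mask = 109.118.128.0
Yes, same subnet (109.118.128.0)


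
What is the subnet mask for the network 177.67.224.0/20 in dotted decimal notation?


/20 means 20 network bits, 12 host bits
Binary: 11111111111111111111000000000000
Mask: 255.255.240.0


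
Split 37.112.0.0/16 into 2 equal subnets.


New prefix = 16 + 1 = 17
Each subnet has 32768 addresses
  37.112.0.0/17
  37.112.128.0/17
Subnets: 37.112.0.0/17, 37.112.128.0/17


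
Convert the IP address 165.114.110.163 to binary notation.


165 = 10100101
114 = 01110010
110 = 01101110
163 = 10100011
Binary: 10100101.01110010.01101110.10100011


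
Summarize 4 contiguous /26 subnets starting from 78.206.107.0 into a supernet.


Original prefix: /26
Number of subnets: 4 = 2^2
New prefix = 26 - 2 = 24
Supernet: 78.206.107.0/24


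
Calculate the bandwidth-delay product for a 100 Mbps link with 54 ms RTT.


BDP = bandwidth * RTT
= 100 Mbps * 54 ms
= 100 * 1e6 * 54 / 1000 bits
= 5400000 bits
= 675000 bytes
= 659.1797 KB
BDP = 5400000 bits (675000 bytes)


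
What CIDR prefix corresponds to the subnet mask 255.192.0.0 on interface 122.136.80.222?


Binary: 11111111.11000000.00000000.00000000
Count leading 1s
Prefix: /10


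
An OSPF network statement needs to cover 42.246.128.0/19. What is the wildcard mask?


Subnet mask: 255.255.224.0
Wildcard = 255.255.255.255 - subnet mask
255 - 255 = 0
255 - 255 = 0
255 - 224 = 31
255 - 0 = 255
Wildcard: 0.0.31.255


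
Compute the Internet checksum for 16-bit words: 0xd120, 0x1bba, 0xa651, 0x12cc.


Sum all words (with carry folding):
+ 0xd120 = 0xd120
+ 0x1bba = 0xecda
+ 0xa651 = 0x932c
+ 0x12cc = 0xa5f8
One's complement: ~0xa5f8
Checksum = 0x5a07


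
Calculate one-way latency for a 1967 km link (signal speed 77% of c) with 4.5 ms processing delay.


Speed = 0.77 * 3e5 km/s = 231000 km/s
Propagation delay = 1967 / 231000 = 0.0085 s = 8.5152 ms
Processing delay = 4.5 ms
Total one-way latency = 13.0152 ms


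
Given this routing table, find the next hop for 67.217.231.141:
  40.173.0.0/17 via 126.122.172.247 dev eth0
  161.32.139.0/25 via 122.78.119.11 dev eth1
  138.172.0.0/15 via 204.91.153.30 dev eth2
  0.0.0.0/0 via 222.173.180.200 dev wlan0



Longest prefix match for 67.217.231.141:
  /17 40.173.0.0: no
  /25 161.32.139.0: no
  /15 138.172.0.0: no
  /0 0.0.0.0: MATCH
Selected: next-hop 222.173.180.200 via wlan0 (matched /0)


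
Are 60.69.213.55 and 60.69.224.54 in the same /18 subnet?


Mask: 255.255.192.0
60.69.213.55 AND mask = 60.69.192.0
60.69.224.54 AND mask = 60.69.192.0
Yes, same subnet (60.69.192.0)


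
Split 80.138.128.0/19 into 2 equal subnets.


New prefix = 19 + 1 = 20
Each subnet has 4096 addresses
  80.138.128.0/20
  80.138.144.0/20
Subnets: 80.138.128.0/20, 80.138.144.0/20


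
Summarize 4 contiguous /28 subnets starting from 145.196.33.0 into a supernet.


Original prefix: /28
Number of subnets: 4 = 2^2
New prefix = 28 - 2 = 26
Supernet: 145.196.33.0/26


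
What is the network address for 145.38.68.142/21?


IP:   10010001.00100110.01000100.10001110
Mask: 11111111.11111111.11111000.00000000
AND operation:
Net:  10010001.00100110.01000000.00000000
Network: 145.38.64.0/21


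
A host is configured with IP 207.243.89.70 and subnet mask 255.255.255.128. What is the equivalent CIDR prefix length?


Binary: 11111111.11111111.11111111.10000000
Count leading 1s
Prefix: /25


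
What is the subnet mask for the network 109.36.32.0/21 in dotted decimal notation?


/21 means 21 network bits, 11 host bits
Binary: 11111111111111111111100000000000
Mask: 255.255.248.0


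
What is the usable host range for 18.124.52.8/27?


Network: 18.124.52.0
Broadcast: 18.124.52.31
First usable = network + 1
Last usable = broadcast - 1
Range: 18.124.52.1 to 18.124.52.30


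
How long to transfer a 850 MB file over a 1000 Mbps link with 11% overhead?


Effective throughput = 1000 * (1 - 11/100) = 890 Mbps
File size in Mb = 850 * 8 = 6800 Mb
Time = 6800 / 890
Time = 7.6404 seconds


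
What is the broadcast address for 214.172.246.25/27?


Network: 214.172.246.0/27
Host bits = 5
Set all host bits to 1:
Broadcast: 214.172.246.31


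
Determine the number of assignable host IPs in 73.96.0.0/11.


Host bits = 32 - 11 = 21
Total addresses = 2^21 = 2097152
Usable = total - 2 (network and broadcast)
Usable hosts: 2097150


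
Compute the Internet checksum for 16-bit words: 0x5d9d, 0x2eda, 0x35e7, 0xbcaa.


Sum all words (with carry folding):
+ 0x5d9d = 0x5d9d
+ 0x2eda = 0x8c77
+ 0x35e7 = 0xc25e
+ 0xbcaa = 0x7f09
One's complement: ~0x7f09
Checksum = 0x80f6


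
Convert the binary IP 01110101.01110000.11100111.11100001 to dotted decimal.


01110101 = 117
01110000 = 112
11100111 = 231
11100001 = 225
IP: 117.112.231.225


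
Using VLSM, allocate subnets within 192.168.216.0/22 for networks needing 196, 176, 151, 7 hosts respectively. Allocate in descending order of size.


196 hosts -> /24 (254 usable): 192.168.216.0/24
176 hosts -> /24 (254 usable): 192.168.217.0/24
151 hosts -> /24 (254 usable): 192.168.218.0/24
7 hosts -> /28 (14 usable): 192.168.219.0/28
Allocation: 192.168.216.0/24 (196 hosts, 254 usable); 192.168.217.0/24 (176 hosts, 254 usable); 192.168.218.0/24 (151 hosts, 254 usable); 192.168.219.0/28 (7 hosts, 14 usable)


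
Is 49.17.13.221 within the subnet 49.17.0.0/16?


Subnet network: 49.17.0.0
Test IP AND mask: 49.17.0.0
Yes, 49.17.13.221 is in 49.17.0.0/16


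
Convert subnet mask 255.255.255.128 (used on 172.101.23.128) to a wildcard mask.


Subnet mask: 255.255.255.128
Wildcard = 255.255.255.255 - subnet mask
255 - 255 = 0
255 - 255 = 0
255 - 255 = 0
255 - 128 = 127
Wildcard: 0.0.0.127


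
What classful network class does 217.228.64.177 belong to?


First octet: 217
Binary: 11011001
110xxxxx -> Class C (192-223)
Class C, default mask 255.255.255.0 (/24)


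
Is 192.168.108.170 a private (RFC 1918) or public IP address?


RFC 1918 private ranges:
  10.0.0.0/8 (10.0.0.0 - 10.255.255.255)
  172.16.0.0/12 (172.16.0.0 - 172.31.255.255)
  192.168.0.0/16 (192.168.0.0 - 192.168.255.255)
Private (in 192.168.0.0/16)


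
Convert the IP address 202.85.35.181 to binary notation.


202 = 11001010
85 = 01010101
35 = 00100011
181 = 10110101
Binary: 11001010.01010101.00100011.10110101


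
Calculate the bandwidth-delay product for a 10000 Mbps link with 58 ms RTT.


BDP = bandwidth * RTT
= 10000 Mbps * 58 ms
= 10000 * 1e6 * 58 / 1000 bits
= 580000000 bits
= 72500000 bytes
= 70800.7812 KB
BDP = 580000000 bits (72500000 bytes)


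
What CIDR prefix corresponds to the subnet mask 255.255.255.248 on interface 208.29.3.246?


Binary: 11111111.11111111.11111111.11111000
Count leading 1s
Prefix: /29


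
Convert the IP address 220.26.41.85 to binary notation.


220 = 11011100
26 = 00011010
41 = 00101001
85 = 01010101
Binary: 11011100.00011010.00101001.01010101


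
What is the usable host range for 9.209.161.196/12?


Network: 9.208.0.0
Broadcast: 9.223.255.255
First usable = network + 1
Last usable = broadcast - 1
Range: 9.208.0.1 to 9.223.255.254


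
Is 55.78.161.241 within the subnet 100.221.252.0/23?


Subnet network: 100.221.252.0
Test IP AND mask: 55.78.160.0
No, 55.78.161.241 is not in 100.221.252.0/23


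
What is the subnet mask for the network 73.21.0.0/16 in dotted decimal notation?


/16 means 16 network bits, 16 host bits
Binary: 11111111111111110000000000000000
Mask: 255.255.0.0


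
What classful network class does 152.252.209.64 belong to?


First octet: 152
Binary: 10011000
10xxxxxx -> Class B (128-191)
Class B, default mask 255.255.0.0 (/16)


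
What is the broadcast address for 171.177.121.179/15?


Network: 171.176.0.0/15
Host bits = 17
Set all host bits to 1:
Broadcast: 171.177.255.255


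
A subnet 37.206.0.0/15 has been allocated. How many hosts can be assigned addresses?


Host bits = 32 - 15 = 17
Total addresses = 2^17 = 131072
Usable = total - 2 (network and broadcast)
Usable hosts: 131070


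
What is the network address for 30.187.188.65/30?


IP:   00011110.10111011.10111100.01000001
Mask: 11111111.11111111.11111111.11111100
AND operation:
Net:  00011110.10111011.10111100.01000000
Network: 30.187.188.64/30


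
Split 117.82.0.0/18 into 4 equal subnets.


New prefix = 18 + 2 = 20
Each subnet has 4096 addresses
  117.82.0.0/20
  117.82.16.0/20
  117.82.32.0/20
  117.82.48.0/20
Subnets: 117.82.0.0/20, 117.82.16.0/20, 117.82.32.0/20, 117.82.48.0/20


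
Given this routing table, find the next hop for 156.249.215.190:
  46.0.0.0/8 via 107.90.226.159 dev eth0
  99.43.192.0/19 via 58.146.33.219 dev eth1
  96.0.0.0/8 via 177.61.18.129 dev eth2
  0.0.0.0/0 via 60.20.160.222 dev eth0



Longest prefix match for 156.249.215.190:
  /8 46.0.0.0: no
  /19 99.43.192.0: no
  /8 96.0.0.0: no
  /0 0.0.0.0: MATCH
Selected: next-hop 60.20.160.222 via eth0 (matched /0)


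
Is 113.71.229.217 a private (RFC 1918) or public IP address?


RFC 1918 private ranges:
  10.0.0.0/8 (10.0.0.0 - 10.255.255.255)
  172.16.0.0/12 (172.16.0.0 - 172.31.255.255)
  192.168.0.0/16 (192.168.0.0 - 192.168.255.255)
Public (not in any RFC 1918 range)


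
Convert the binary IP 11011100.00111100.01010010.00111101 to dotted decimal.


11011100 = 220
00111100 = 60
01010010 = 82
00111101 = 61
IP: 220.60.82.61


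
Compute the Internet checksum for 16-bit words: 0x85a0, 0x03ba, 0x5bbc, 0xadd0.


Sum all words (with carry folding):
+ 0x85a0 = 0x85a0
+ 0x03ba = 0x895a
+ 0x5bbc = 0xe516
+ 0xadd0 = 0x92e7
One's complement: ~0x92e7
Checksum = 0x6d18


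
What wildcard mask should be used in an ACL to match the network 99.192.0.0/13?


Subnet mask: 255.248.0.0
Wildcard = 255.255.255.255 - subnet mask
255 - 255 = 0
255 - 248 = 7
255 - 0 = 255
255 - 0 = 255
Wildcard: 0.7.255.255


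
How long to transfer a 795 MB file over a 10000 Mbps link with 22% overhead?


Effective throughput = 10000 * (1 - 22/100) = 7800 Mbps
File size in Mb = 795 * 8 = 6360 Mb
Time = 6360 / 7800
Time = 0.8154 seconds


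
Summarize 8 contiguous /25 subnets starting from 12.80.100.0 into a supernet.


Original prefix: /25
Number of subnets: 8 = 2^3
New prefix = 25 - 3 = 22
Supernet: 12.80.100.0/22


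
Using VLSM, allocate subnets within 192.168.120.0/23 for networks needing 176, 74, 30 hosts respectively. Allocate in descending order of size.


176 hosts -> /24 (254 usable): 192.168.120.0/24
74 hosts -> /25 (126 usable): 192.168.121.0/25
30 hosts -> /27 (30 usable): 192.168.121.128/27
Allocation: 192.168.120.0/24 (176 hosts, 254 usable); 192.168.121.0/25 (74 hosts, 126 usable); 192.168.121.128/27 (30 hosts, 30 usable)


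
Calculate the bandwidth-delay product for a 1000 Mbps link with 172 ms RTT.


BDP = bandwidth * RTT
= 1000 Mbps * 172 ms
= 1000 * 1e6 * 172 / 1000 bits
= 172000000 bits
= 21500000 bytes
= 20996.0938 KB
BDP = 172000000 bits (21500000 bytes)


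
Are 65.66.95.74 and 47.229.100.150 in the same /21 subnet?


Mask: 255.255.248.0
65.66.95.74 AND mask = 65.66.88.0
47.229.100.150 AND mask = 47.229.96.0
No, different subnets (65.66.88.0 vs 47.229.96.0)


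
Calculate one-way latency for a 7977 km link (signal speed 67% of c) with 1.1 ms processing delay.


Speed = 0.67 * 3e5 km/s = 201000 km/s
Propagation delay = 7977 / 201000 = 0.0397 s = 39.6866 ms
Processing delay = 1.1 ms
Total one-way latency = 40.7866 ms


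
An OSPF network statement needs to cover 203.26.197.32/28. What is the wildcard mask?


Subnet mask: 255.255.255.240
Wildcard = 255.255.255.255 - subnet mask
255 - 255 = 0
255 - 255 = 0
255 - 255 = 0
255 - 240 = 15
Wildcard: 0.0.0.15


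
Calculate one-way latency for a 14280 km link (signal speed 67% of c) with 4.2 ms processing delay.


Speed = 0.67 * 3e5 km/s = 201000 km/s
Propagation delay = 14280 / 201000 = 0.071 s = 71.0448 ms
Processing delay = 4.2 ms
Total one-way latency = 75.2448 ms


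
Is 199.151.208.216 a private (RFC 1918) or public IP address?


RFC 1918 private ranges:
  10.0.0.0/8 (10.0.0.0 - 10.255.255.255)
  172.16.0.0/12 (172.16.0.0 - 172.31.255.255)
  192.168.0.0/16 (192.168.0.0 - 192.168.255.255)
Public (not in any RFC 1918 range)


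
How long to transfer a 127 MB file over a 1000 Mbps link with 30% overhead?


Effective throughput = 1000 * (1 - 30/100) = 700 Mbps
File size in Mb = 127 * 8 = 1016 Mb
Time = 1016 / 700
Time = 1.4514 seconds


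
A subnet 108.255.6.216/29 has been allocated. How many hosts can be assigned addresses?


Host bits = 32 - 29 = 3
Total addresses = 2^3 = 8
Usable = total - 2 (network and broadcast)
Usable hosts: 6


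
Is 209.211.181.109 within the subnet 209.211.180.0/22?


Subnet network: 209.211.180.0
Test IP AND mask: 209.211.180.0
Yes, 209.211.181.109 is in 209.211.180.0/22


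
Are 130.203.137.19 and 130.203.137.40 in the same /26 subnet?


Mask: 255.255.255.192
130.203.137.19 AND mask = 130.203.137.0
130.203.137.40 AND mask = 130.203.137.0
Yes, same subnet (130.203.137.0)


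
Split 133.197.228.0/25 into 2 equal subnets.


New prefix = 25 + 1 = 26
Each subnet has 64 addresses
  133.197.228.0/26
  133.197.228.64/26
Subnets: 133.197.228.0/26, 133.197.228.64/26


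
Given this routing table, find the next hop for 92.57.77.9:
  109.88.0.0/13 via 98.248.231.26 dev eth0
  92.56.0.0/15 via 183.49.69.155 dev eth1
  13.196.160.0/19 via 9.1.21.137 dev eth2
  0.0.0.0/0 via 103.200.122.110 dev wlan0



Longest prefix match for 92.57.77.9:
  /13 109.88.0.0: no
  /15 92.56.0.0: MATCH
  /19 13.196.160.0: no
  /0 0.0.0.0: MATCH
Selected: next-hop 183.49.69.155 via eth1 (matched /15)


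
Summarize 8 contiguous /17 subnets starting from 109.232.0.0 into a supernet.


Original prefix: /17
Number of subnets: 8 = 2^3
New prefix = 17 - 3 = 14
Supernet: 109.232.0.0/14


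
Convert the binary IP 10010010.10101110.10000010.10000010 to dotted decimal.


10010010 = 146
10101110 = 174
10000010 = 130
10000010 = 130
IP: 146.174.130.130


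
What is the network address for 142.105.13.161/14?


IP:   10001110.01101001.00001101.10100001
Mask: 11111111.11111100.00000000.00000000
AND operation:
Net:  10001110.01101000.00000000.00000000
Network: 142.104.0.0/14


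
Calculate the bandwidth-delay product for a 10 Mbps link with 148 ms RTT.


BDP = bandwidth * RTT
= 10 Mbps * 148 ms
= 10 * 1e6 * 148 / 1000 bits
= 1480000 bits
= 185000 bytes
= 180.6641 KB
BDP = 1480000 bits (185000 bytes)


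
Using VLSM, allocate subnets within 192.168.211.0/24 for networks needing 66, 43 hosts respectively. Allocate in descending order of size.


66 hosts -> /25 (126 usable): 192.168.211.0/25
43 hosts -> /26 (62 usable): 192.168.211.128/26
Allocation: 192.168.211.0/25 (66 hosts, 126 usable); 192.168.211.128/26 (43 hosts, 62 usable)


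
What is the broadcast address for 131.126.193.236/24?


Network: 131.126.193.0/24
Host bits = 8
Set all host bits to 1:
Broadcast: 131.126.193.255


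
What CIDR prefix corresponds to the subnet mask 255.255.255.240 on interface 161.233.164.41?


Binary: 11111111.11111111.11111111.11110000
Count leading 1s
Prefix: /28


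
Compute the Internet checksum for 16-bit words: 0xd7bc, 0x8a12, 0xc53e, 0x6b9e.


Sum all words (with carry folding):
+ 0xd7bc = 0xd7bc
+ 0x8a12 = 0x61cf
+ 0xc53e = 0x270e
+ 0x6b9e = 0x92ac
One's complement: ~0x92ac
Checksum = 0x6d53


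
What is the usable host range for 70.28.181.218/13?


Network: 70.24.0.0
Broadcast: 70.31.255.255
First usable = network + 1
Last usable = broadcast - 1
Range: 70.24.0.1 to 70.31.255.254


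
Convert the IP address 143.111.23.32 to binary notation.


143 = 10001111
111 = 01101111
23 = 00010111
32 = 00100000
Binary: 10001111.01101111.00010111.00100000


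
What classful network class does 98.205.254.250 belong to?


First octet: 98
Binary: 01100010
0xxxxxxx -> Class A (1-126)
Class A, default mask 255.0.0.0 (/8)


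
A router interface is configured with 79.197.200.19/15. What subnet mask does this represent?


/15 means 15 network bits, 17 host bits
Binary: 11111111111111100000000000000000
Mask: 255.254.0.0


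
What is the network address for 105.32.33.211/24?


IP:   01101001.00100000.00100001.11010011
Mask: 11111111.11111111.11111111.00000000
AND operation:
Net:  01101001.00100000.00100001.00000000
Network: 105.32.33.0/24


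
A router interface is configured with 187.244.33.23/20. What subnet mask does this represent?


/20 means 20 network bits, 12 host bits
Binary: 11111111111111111111000000000000
Mask: 255.255.240.0


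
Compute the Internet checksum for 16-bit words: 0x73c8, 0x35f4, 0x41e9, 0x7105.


Sum all words (with carry folding):
+ 0x73c8 = 0x73c8
+ 0x35f4 = 0xa9bc
+ 0x41e9 = 0xeba5
+ 0x7105 = 0x5cab
One's complement: ~0x5cab
Checksum = 0xa354


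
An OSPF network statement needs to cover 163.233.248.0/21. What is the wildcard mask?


Subnet mask: 255.255.248.0
Wildcard = 255.255.255.255 - subnet mask
255 - 255 = 0
255 - 255 = 0
255 - 248 = 7
255 - 0 = 255
Wildcard: 0.0.7.255


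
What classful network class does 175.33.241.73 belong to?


First octet: 175
Binary: 10101111
10xxxxxx -> Class B (128-191)
Class B, default mask 255.255.0.0 (/16)


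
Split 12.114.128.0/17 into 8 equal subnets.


New prefix = 17 + 3 = 20
Each subnet has 4096 addresses
  12.114.128.0/20
  12.114.144.0/20
  12.114.160.0/20
  12.114.176.0/20
  12.114.192.0/20
  12.114.208.0/20
  12.114.224.0/20
  12.114.240.0/20
Subnets: 12.114.128.0/20, 12.114.144.0/20, 12.114.160.0/20, 12.114.176.0/20, 12.114.192.0/20, 12.114.208.0/20, 12.114.224.0/20, 12.114.240.0/20


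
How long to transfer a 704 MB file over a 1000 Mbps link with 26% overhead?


Effective throughput = 1000 * (1 - 26/100) = 740 Mbps
File size in Mb = 704 * 8 = 5632 Mb
Time = 5632 / 740
Time = 7.6108 seconds


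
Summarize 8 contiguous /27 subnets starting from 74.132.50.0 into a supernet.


Original prefix: /27
Number of subnets: 8 = 2^3
New prefix = 27 - 3 = 24
Supernet: 74.132.50.0/24


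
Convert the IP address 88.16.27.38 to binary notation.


88 = 01011000
16 = 00010000
27 = 00011011
38 = 00100110
Binary: 01011000.00010000.00011011.00100110


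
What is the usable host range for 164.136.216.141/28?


Network: 164.136.216.128
Broadcast: 164.136.216.143
First usable = network + 1
Last usable = broadcast - 1
Range: 164.136.216.129 to 164.136.216.142


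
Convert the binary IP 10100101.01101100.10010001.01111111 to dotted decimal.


10100101 = 165
01101100 = 108
10010001 = 145
01111111 = 127
IP: 165.108.145.127


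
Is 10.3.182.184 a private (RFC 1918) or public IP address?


RFC 1918 private ranges:
  10.0.0.0/8 (10.0.0.0 - 10.255.255.255)
  172.16.0.0/12 (172.16.0.0 - 172.31.255.255)
  192.168.0.0/16 (192.168.0.0 - 192.168.255.255)
Private (in 10.0.0.0/8)


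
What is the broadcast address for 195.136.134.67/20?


Network: 195.136.128.0/20
Host bits = 12
Set all host bits to 1:
Broadcast: 195.136.143.255


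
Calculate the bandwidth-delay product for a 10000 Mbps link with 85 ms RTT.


BDP = bandwidth * RTT
= 10000 Mbps * 85 ms
= 10000 * 1e6 * 85 / 1000 bits
= 850000000 bits
= 106250000 bytes
= 103759.7656 KB
BDP = 850000000 bits (106250000 bytes)


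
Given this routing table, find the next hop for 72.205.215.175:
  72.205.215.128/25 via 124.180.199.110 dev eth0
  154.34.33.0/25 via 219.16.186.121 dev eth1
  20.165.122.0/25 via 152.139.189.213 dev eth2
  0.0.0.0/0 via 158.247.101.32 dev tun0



Longest prefix match for 72.205.215.175:
  /25 72.205.215.128: MATCH
  /25 154.34.33.0: no
  /25 20.165.122.0: no
  /0 0.0.0.0: MATCH
Selected: next-hop 124.180.199.110 via eth0 (matched /25)


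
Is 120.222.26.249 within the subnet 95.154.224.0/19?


Subnet network: 95.154.224.0
Test IP AND mask: 120.222.0.0
No, 120.222.26.249 is not in 95.154.224.0/19


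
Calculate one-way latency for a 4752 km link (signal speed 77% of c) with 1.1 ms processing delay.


Speed = 0.77 * 3e5 km/s = 231000 km/s
Propagation delay = 4752 / 231000 = 0.0206 s = 20.5714 ms
Processing delay = 1.1 ms
Total one-way latency = 21.6714 ms


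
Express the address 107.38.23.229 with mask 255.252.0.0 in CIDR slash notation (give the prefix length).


Binary: 11111111.11111100.00000000.00000000
Count leading 1s
Prefix: /14


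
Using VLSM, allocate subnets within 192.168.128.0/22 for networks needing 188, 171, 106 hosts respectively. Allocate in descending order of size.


188 hosts -> /24 (254 usable): 192.168.128.0/24
171 hosts -> /24 (254 usable): 192.168.129.0/24
106 hosts -> /25 (126 usable): 192.168.130.0/25
Allocation: 192.168.128.0/24 (188 hosts, 254 usable); 192.168.129.0/24 (171 hosts, 254 usable); 192.168.130.0/25 (106 hosts, 126 usable)


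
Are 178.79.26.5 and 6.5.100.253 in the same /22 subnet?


Mask: 255.255.252.0
178.79.26.5 AND mask = 178.79.24.0
6.5.100.253 AND mask = 6.5.100.0
No, different subnets (178.79.24.0 vs 6.5.100.0)


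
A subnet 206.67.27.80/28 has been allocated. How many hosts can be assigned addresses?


Host bits = 32 - 28 = 4
Total addresses = 2^4 = 16
Usable = total - 2 (network and broadcast)
Usable hosts: 14


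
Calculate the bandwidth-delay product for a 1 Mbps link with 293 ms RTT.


BDP = bandwidth * RTT
= 1 Mbps * 293 ms
= 1 * 1e6 * 293 / 1000 bits
= 293000 bits
= 36625 bytes
= 35.7666 KB
BDP = 293000 bits (36625 bytes)


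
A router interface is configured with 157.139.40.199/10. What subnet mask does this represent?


/10 means 10 network bits, 22 host bits
Binary: 11111111110000000000000000000000
Mask: 255.192.0.0


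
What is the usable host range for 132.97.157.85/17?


Network: 132.97.128.0
Broadcast: 132.97.255.255
First usable = network + 1
Last usable = broadcast - 1
Range: 132.97.128.1 to 132.97.255.254


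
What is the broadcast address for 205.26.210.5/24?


Network: 205.26.210.0/24
Host bits = 8
Set all host bits to 1:
Broadcast: 205.26.210.255


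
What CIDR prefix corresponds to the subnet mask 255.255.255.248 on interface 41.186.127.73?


Binary: 11111111.11111111.11111111.11111000
Count leading 1s
Prefix: /29


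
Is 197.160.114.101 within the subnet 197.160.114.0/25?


Subnet network: 197.160.114.0
Test IP AND mask: 197.160.114.0
Yes, 197.160.114.101 is in 197.160.114.0/25


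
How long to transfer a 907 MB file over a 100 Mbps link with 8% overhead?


Effective throughput = 100 * (1 - 8/100) = 92 Mbps
File size in Mb = 907 * 8 = 7256 Mb
Time = 7256 / 92
Time = 78.8696 seconds


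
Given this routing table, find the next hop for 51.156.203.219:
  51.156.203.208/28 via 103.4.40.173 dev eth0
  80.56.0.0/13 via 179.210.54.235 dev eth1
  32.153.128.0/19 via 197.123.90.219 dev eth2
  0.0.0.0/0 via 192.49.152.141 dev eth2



Longest prefix match for 51.156.203.219:
  /28 51.156.203.208: MATCH
  /13 80.56.0.0: no
  /19 32.153.128.0: no
  /0 0.0.0.0: MATCH
Selected: next-hop 103.4.40.173 via eth0 (matched /28)


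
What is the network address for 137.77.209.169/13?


IP:   10001001.01001101.11010001.10101001
Mask: 11111111.11111000.00000000.00000000
AND operation:
Net:  10001001.01001000.00000000.00000000
Network: 137.72.0.0/13


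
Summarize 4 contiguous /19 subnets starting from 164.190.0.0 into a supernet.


Original prefix: /19
Number of subnets: 4 = 2^2
New prefix = 19 - 2 = 17
Supernet: 164.190.0.0/17


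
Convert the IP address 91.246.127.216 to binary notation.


91 = 01011011
246 = 11110110
127 = 01111111
216 = 11011000
Binary: 01011011.11110110.01111111.11011000


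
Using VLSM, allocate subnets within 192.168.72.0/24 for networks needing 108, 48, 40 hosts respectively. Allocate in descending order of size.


108 hosts -> /25 (126 usable): 192.168.72.0/25
48 hosts -> /26 (62 usable): 192.168.72.128/26
40 hosts -> /26 (62 usable): 192.168.72.192/26
Allocation: 192.168.72.0/25 (108 hosts, 126 usable); 192.168.72.128/26 (48 hosts, 62 usable); 192.168.72.192/26 (40 hosts, 62 usable)


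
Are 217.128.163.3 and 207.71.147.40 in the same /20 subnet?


Mask: 255.255.240.0
217.128.163.3 AND mask = 217.128.160.0
207.71.147.40 AND mask = 207.71.144.0
No, different subnets (217.128.160.0 vs 207.71.144.0)


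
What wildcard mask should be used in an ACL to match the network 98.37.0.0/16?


Subnet mask: 255.255.0.0
Wildcard = 255.255.255.255 - subnet mask
255 - 255 = 0
255 - 255 = 0
255 - 0 = 255
255 - 0 = 255
Wildcard: 0.0.255.255


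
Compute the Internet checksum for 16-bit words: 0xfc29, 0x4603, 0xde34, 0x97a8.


Sum all words (with carry folding):
+ 0xfc29 = 0xfc29
+ 0x4603 = 0x422d
+ 0xde34 = 0x2062
+ 0x97a8 = 0xb80a
One's complement: ~0xb80a
Checksum = 0x47f5


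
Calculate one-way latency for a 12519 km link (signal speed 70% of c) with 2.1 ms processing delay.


Speed = 0.7 * 3e5 km/s = 210000 km/s
Propagation delay = 12519 / 210000 = 0.0596 s = 59.6143 ms
Processing delay = 2.1 ms
Total one-way latency = 61.7143 ms


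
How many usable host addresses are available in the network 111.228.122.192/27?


Host bits = 32 - 27 = 5
Total addresses = 2^5 = 32
Usable = total - 2 (network and broadcast)
Usable hosts: 30


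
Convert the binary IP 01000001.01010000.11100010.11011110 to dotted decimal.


01000001 = 65
01010000 = 80
11100010 = 226
11011110 = 222
IP: 65.80.226.222


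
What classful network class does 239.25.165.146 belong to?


First octet: 239
Binary: 11101111
1110xxxx -> Class D (224-239)
Class D (multicast), default mask N/A


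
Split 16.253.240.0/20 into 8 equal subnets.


New prefix = 20 + 3 = 23
Each subnet has 512 addresses
  16.253.240.0/23
  16.253.242.0/23
  16.253.244.0/23
  16.253.246.0/23
  16.253.248.0/23
  16.253.250.0/23
  16.253.252.0/23
  16.253.254.0/23
Subnets: 16.253.240.0/23, 16.253.242.0/23, 16.253.244.0/23, 16.253.246.0/23, 16.253.248.0/23, 16.253.250.0/23, 16.253.252.0/23, 16.253.254.0/23


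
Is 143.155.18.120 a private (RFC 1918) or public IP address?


RFC 1918 private ranges:
  10.0.0.0/8 (10.0.0.0 - 10.255.255.255)
  172.16.0.0/12 (172.16.0.0 - 172.31.255.255)
  192.168.0.0/16 (192.168.0.0 - 192.168.255.255)
Public (not in any RFC 1918 range)


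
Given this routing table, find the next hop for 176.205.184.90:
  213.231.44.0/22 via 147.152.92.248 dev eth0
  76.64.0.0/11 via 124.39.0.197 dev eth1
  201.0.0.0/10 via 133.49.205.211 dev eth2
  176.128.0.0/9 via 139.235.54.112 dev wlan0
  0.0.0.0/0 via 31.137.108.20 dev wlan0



Longest prefix match for 176.205.184.90:
  /22 213.231.44.0: no
  /11 76.64.0.0: no
  /10 201.0.0.0: no
  /9 176.128.0.0: MATCH
  /0 0.0.0.0: MATCH
Selected: next-hop 139.235.54.112 via wlan0 (matched /9)


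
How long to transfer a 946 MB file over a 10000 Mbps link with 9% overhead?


Effective throughput = 10000 * (1 - 9/100) = 9100 Mbps
File size in Mb = 946 * 8 = 7568 Mb
Time = 7568 / 9100
Time = 0.8316 seconds


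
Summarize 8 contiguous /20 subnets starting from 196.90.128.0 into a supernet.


Original prefix: /20
Number of subnets: 8 = 2^3
New prefix = 20 - 3 = 17
Supernet: 196.90.128.0/17


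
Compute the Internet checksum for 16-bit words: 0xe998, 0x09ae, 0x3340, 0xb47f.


Sum all words (with carry folding):
+ 0xe998 = 0xe998
+ 0x09ae = 0xf346
+ 0x3340 = 0x2687
+ 0xb47f = 0xdb06
One's complement: ~0xdb06
Checksum = 0x24f9


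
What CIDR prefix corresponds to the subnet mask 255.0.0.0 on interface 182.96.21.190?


Binary: 11111111.00000000.00000000.00000000
Count leading 1s
Prefix: /8


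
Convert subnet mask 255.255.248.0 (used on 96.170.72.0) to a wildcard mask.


Subnet mask: 255.255.248.0
Wildcard = 255.255.255.255 - subnet mask
255 - 255 = 0
255 - 255 = 0
255 - 248 = 7
255 - 0 = 255
Wildcard: 0.0.7.255


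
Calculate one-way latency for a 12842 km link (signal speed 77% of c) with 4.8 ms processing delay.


Speed = 0.77 * 3e5 km/s = 231000 km/s
Propagation delay = 12842 / 231000 = 0.0556 s = 55.5931 ms
Processing delay = 4.8 ms
Total one-way latency = 60.3931 ms


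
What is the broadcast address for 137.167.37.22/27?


Network: 137.167.37.0/27
Host bits = 5
Set all host bits to 1:
Broadcast: 137.167.37.31


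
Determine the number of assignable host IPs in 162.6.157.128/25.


Host bits = 32 - 25 = 7
Total addresses = 2^7 = 128
Usable = total - 2 (network and broadcast)
Usable hosts: 126


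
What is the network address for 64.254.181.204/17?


IP:   01000000.11111110.10110101.11001100
Mask: 11111111.11111111.10000000.00000000
AND operation:
Net:  01000000.11111110.10000000.00000000
Network: 64.254.128.0/17


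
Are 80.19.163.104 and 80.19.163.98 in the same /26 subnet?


Mask: 255.255.255.192
80.19.163.104 AND mask = 80.19.163.64
80.19.163.98 AND mask = 80.19.163.64
Yes, same subnet (80.19.163.64)


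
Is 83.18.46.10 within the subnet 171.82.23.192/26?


Subnet network: 171.82.23.192
Test IP AND mask: 83.18.46.0
No, 83.18.46.10 is not in 171.82.23.192/26


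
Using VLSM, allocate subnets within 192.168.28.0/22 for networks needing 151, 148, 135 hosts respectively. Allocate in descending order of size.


151 hosts -> /24 (254 usable): 192.168.28.0/24
148 hosts -> /24 (254 usable): 192.168.29.0/24
135 hosts -> /24 (254 usable): 192.168.30.0/24
Allocation: 192.168.28.0/24 (151 hosts, 254 usable); 192.168.29.0/24 (148 hosts, 254 usable); 192.168.30.0/24 (135 hosts, 254 usable)


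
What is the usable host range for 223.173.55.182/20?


Network: 223.173.48.0
Broadcast: 223.173.63.255
First usable = network + 1
Last usable = broadcast - 1
Range: 223.173.48.1 to 223.173.63.254


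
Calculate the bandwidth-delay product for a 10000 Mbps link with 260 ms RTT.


BDP = bandwidth * RTT
= 10000 Mbps * 260 ms
= 10000 * 1e6 * 260 / 1000 bits
= 2600000000 bits
= 325000000 bytes
= 317382.8125 KB
BDP = 2600000000 bits (325000000 bytes)
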